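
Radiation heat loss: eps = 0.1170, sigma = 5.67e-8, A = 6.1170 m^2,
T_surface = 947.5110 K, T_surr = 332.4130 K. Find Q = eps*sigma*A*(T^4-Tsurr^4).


T^4 = 8.0600e+11
Tsurr^4 = 1.2210e+10
Q = 0.1170 * 5.67e-8 * 6.1170 * 7.9379e+11 = 32211.8088 W

32211.8088 W


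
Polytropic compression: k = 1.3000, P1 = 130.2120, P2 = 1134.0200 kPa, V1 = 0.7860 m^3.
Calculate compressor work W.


(k-1)/k = 0.2308
(P2/P1)^exp = 1.6478
W = 4.3333 * 130.2120 * 0.7860 * (1.6478 - 1) = 287.3201 kJ

287.3201 kJ


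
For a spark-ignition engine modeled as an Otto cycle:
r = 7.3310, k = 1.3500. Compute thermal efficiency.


r^(k-1) = 2.0082
eta = 1 - 1/2.0082 = 0.5020 = 50.2042%

50.2042%


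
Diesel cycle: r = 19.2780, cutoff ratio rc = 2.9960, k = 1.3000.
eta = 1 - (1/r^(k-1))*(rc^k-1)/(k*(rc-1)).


r^(k-1) = 2.4295
rc^k = 4.1639
eta = 0.4981 = 49.8113%

49.8113%


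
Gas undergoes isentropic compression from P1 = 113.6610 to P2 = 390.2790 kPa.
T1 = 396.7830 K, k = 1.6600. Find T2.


(k-1)/k = 0.3976
(P2/P1)^exp = 1.6331
T2 = 396.7830 * 1.6331 = 647.9889 K

647.9889 K


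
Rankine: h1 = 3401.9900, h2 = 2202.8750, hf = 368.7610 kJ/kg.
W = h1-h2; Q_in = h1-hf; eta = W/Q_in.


W = 1199.1150 kJ/kg
Q_in = 3033.2290 kJ/kg
eta = 0.3953 = 39.5326%

eta = 39.5326%


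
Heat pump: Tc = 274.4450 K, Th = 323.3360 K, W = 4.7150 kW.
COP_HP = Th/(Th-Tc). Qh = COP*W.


COP = 323.3360 / 48.8910 = 6.6134
Qh = 6.6134 * 4.7150 = 31.1822 kW

COP = 6.6134, Qh = 31.1822 kW


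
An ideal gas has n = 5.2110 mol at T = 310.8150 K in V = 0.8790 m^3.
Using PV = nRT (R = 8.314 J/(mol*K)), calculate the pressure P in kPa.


P = nRT/V = 5.2110 * 8.314 * 310.8150 / 0.8790
= 13465.8280 / 0.8790 = 15319.4858 Pa = 15.3195 kPa

15.3195 kPa


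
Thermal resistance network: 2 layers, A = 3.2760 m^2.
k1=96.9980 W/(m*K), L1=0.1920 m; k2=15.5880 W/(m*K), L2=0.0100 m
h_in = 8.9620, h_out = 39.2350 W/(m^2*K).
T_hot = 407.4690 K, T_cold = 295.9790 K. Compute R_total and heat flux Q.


R_conv_in = 1/(8.9620*3.2760) = 0.0341
R_1 = 0.1920/(96.9980*3.2760) = 0.0006
R_2 = 0.0100/(15.5880*3.2760) = 0.0002
R_conv_out = 1/(39.2350*3.2760) = 0.0078
R_total = 0.0426 K/W
Q = 111.4900 / 0.0426 = 2614.6439 W

R_total = 0.0426 K/W, Q = 2614.6439 W


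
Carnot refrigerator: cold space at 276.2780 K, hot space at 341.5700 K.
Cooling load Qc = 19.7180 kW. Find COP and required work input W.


COP = 276.2780 / 65.2920 = 4.2314
W = 19.7180 / 4.2314 = 4.6599 kW

COP = 4.2314, W = 4.6599 kW


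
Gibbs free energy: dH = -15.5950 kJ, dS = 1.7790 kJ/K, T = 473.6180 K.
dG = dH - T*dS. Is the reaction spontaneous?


T*dS = 473.6180 * 1.7790 = 842.5664 kJ
dG = -15.5950 - 842.5664 = -858.1614 kJ (spontaneous)

dG = -858.1614 kJ, spontaneous


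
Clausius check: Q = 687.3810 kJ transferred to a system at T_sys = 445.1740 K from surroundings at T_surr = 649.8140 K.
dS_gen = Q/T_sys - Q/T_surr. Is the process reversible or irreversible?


dS_sys = 687.3810/445.1740 = 1.5441 kJ/K
dS_surr = -687.3810/649.8140 = -1.0578 kJ/K
dS_gen = 1.5441 - 1.0578 = 0.4863 kJ/K (irreversible)

dS_gen = 0.4863 kJ/K, irreversible


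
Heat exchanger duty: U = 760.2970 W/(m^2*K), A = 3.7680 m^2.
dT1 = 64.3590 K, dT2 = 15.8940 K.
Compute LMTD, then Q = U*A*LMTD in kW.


LMTD = 34.6541 K
Q = 760.2970 * 3.7680 * 34.6541 = 99277.0848 W = 99.2771 kW

99.2771 kW


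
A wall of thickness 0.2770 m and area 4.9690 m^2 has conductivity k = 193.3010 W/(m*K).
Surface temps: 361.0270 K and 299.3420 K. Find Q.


dT = 61.6850 K
Q = 193.3010 * 4.9690 * 61.6850 / 0.2770 = 213896.1155 W

213896.1155 W


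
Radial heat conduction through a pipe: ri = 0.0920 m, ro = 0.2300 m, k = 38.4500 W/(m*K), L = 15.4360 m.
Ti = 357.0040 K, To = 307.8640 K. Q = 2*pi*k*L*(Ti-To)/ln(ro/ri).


dT = 49.1400 K
ln(ro/ri) = 0.9163
Q = 2*pi*38.4500*15.4360*49.1400 / 0.9163 = 199992.1000 W

199992.1000 W


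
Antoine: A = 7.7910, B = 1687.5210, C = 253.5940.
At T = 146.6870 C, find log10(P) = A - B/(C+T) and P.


C+T = 400.2810
B/(C+T) = 4.2158
log10(P) = 7.7910 - 4.2158 = 3.5752
P = 10^3.5752 = 3759.7514 mmHg

3759.7514 mmHg


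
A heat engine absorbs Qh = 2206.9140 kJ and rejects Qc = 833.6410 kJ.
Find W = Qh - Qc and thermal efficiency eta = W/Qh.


W = 2206.9140 - 833.6410 = 1373.2730 kJ
eta = 1373.2730 / 2206.9140 = 0.6223 = 62.2259%

W = 1373.2730 kJ, eta = 62.2259%


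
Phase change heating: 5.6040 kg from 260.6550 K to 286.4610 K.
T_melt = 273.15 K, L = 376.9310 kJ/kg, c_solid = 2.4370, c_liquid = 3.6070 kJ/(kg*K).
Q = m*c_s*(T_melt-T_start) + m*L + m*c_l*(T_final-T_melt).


Q1 (sensible, solid) = 5.6040 * 2.4370 * 12.4950 = 170.6436 kJ
Q2 (latent) = 5.6040 * 376.9310 = 2112.3213 kJ
Q3 (sensible, liquid) = 5.6040 * 3.6070 * 13.3110 = 269.0636 kJ
Q_total = 2552.0285 kJ

2552.0285 kJ


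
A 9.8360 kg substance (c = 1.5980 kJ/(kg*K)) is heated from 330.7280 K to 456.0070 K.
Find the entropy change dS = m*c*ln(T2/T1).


T2/T1 = 1.3788
ln(T2/T1) = 0.3212
dS = 9.8360 * 1.5980 * 0.3212 = 5.0488 kJ/K

5.0488 kJ/K


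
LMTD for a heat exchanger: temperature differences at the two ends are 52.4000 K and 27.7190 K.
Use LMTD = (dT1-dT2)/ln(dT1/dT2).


dT1/dT2 = 1.8904
ln(dT1/dT2) = 0.6368
LMTD = 24.6810 / 0.6368 = 38.7586 K

38.7586 K


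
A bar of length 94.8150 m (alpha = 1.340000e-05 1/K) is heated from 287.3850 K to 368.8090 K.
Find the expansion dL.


dT = 81.4240 K
dL = 1.340000e-05 * 94.8150 * 81.4240 = 0.103451 m
L_final = 94.918451 m

dL = 0.103451 m


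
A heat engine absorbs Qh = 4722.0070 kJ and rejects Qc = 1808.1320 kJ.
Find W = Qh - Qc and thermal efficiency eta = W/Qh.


W = 4722.0070 - 1808.1320 = 2913.8750 kJ
eta = 2913.8750 / 4722.0070 = 0.6171 = 61.7084%

W = 2913.8750 kJ, eta = 61.7084%


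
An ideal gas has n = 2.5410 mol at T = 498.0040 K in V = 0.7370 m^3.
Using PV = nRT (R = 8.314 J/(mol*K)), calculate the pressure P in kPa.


P = nRT/V = 2.5410 * 8.314 * 498.0040 / 0.7370
= 10520.7698 / 0.7370 = 14275.1286 Pa = 14.2751 kPa

14.2751 kPa


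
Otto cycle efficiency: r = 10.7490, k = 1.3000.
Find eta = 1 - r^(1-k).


r^(k-1) = 2.0390
eta = 1 - 1/2.0390 = 0.5096 = 50.9556%

50.9556%


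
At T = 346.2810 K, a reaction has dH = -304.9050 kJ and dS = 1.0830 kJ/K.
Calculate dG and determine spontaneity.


T*dS = 346.2810 * 1.0830 = 375.0223 kJ
dG = -304.9050 - 375.0223 = -679.9273 kJ (spontaneous)

dG = -679.9273 kJ, spontaneous


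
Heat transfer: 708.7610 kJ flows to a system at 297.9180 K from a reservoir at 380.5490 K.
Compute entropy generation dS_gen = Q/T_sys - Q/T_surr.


dS_sys = 708.7610/297.9180 = 2.3790 kJ/K
dS_surr = -708.7610/380.5490 = -1.8625 kJ/K
dS_gen = 2.3790 - 1.8625 = 0.5166 kJ/K (irreversible)

dS_gen = 0.5166 kJ/K, irreversible


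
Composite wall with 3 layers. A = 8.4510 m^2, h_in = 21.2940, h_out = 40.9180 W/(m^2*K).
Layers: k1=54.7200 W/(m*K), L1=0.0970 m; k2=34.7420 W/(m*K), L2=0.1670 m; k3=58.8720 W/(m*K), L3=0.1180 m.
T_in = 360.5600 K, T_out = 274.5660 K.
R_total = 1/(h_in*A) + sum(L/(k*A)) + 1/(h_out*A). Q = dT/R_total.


R_conv_in = 1/(21.2940*8.4510) = 0.0056
R_1 = 0.0970/(54.7200*8.4510) = 0.0002
R_2 = 0.1670/(34.7420*8.4510) = 0.0006
R_3 = 0.1180/(58.8720*8.4510) = 0.0002
R_conv_out = 1/(40.9180*8.4510) = 0.0029
R_total = 0.0095 K/W
Q = 85.9940 / 0.0095 = 9085.9426 W

R_total = 0.0095 K/W, Q = 9085.9426 W


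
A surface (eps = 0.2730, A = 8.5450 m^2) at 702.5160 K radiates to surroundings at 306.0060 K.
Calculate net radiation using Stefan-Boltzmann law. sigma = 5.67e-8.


T^4 = 2.4357e+11
Tsurr^4 = 8.7684e+09
Q = 0.2730 * 5.67e-8 * 8.5450 * 2.3480e+11 = 31057.0335 W

31057.0335 W


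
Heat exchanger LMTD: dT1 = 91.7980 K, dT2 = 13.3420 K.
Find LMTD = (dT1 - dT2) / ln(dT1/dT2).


dT1/dT2 = 6.8804
ln(dT1/dT2) = 1.9287
LMTD = 78.4560 / 1.9287 = 40.6787 K

40.6787 K


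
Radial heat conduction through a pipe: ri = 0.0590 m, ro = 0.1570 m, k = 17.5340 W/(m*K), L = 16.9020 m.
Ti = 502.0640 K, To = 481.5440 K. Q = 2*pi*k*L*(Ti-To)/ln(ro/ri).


dT = 20.5200 K
ln(ro/ri) = 0.9787
Q = 2*pi*17.5340*16.9020*20.5200 / 0.9787 = 39041.1881 W

39041.1881 W


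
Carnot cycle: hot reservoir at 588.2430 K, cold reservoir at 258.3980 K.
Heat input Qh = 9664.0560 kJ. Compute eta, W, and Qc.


eta = 1 - 258.3980/588.2430 = 0.5607
W = 0.5607 * 9664.0560 = 5418.9179 kJ
Qc = 9664.0560 - 5418.9179 = 4245.1381 kJ

eta = 56.0729%, W = 5418.9179 kJ, Qc = 4245.1381 kJ


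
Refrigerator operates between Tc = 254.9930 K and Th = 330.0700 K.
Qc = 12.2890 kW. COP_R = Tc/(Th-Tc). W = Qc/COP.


COP = 254.9930 / 75.0770 = 3.3964
W = 12.2890 / 3.3964 = 3.6182 kW

COP = 3.3964, W = 3.6182 kW


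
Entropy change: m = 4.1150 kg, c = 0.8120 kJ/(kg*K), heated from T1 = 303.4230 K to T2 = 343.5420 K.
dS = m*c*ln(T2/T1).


T2/T1 = 1.1322
ln(T2/T1) = 0.1242
dS = 4.1150 * 0.8120 * 0.1242 = 0.4149 kJ/K

0.4149 kJ/K


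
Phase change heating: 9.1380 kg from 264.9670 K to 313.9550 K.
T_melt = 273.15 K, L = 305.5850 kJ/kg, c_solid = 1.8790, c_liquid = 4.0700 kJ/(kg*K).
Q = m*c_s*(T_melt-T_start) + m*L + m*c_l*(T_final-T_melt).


Q1 (sensible, solid) = 9.1380 * 1.8790 * 8.1830 = 140.5046 kJ
Q2 (latent) = 9.1380 * 305.5850 = 2792.4357 kJ
Q3 (sensible, liquid) = 9.1380 * 4.0700 * 40.8050 = 1517.6057 kJ
Q_total = 4450.5460 kJ

4450.5460 kJ


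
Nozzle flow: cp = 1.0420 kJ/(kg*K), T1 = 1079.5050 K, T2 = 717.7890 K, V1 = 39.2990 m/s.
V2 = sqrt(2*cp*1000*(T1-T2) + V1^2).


dT = 361.7160 K
2*cp*1000*dT = 753816.1440
V1^2 = 1544.4114
V2 = sqrt(755360.5554) = 869.1148 m/s

869.1148 m/s


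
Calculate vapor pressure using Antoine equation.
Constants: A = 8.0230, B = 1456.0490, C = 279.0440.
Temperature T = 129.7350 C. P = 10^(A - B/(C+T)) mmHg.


C+T = 408.7790
B/(C+T) = 3.5619
log10(P) = 8.0230 - 3.5619 = 4.4611
P = 10^4.4611 = 28910.3484 mmHg

28910.3484 mmHg


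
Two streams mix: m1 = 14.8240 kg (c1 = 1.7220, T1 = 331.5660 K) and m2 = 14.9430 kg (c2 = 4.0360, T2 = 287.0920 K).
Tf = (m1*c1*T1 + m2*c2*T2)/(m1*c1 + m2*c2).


num = 25778.3650
den = 85.8369
Tf = 300.3181 K

300.3181 K


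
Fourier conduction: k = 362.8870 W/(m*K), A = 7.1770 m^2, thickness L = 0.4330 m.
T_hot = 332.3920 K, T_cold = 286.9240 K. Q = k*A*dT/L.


dT = 45.4680 K
Q = 362.8870 * 7.1770 * 45.4680 / 0.4330 = 273484.2445 W

273484.2445 W


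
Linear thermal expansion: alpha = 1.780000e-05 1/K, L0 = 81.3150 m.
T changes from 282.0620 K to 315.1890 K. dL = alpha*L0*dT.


dT = 33.1270 K
dL = 1.780000e-05 * 81.3150 * 33.1270 = 0.047948 m
L_final = 81.362948 m

dL = 0.047948 m


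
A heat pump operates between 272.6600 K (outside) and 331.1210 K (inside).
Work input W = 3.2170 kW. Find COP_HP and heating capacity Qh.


COP = 331.1210 / 58.4610 = 5.6640
Qh = 5.6640 * 3.2170 = 18.2210 kW

COP = 5.6640, Qh = 18.2210 kW


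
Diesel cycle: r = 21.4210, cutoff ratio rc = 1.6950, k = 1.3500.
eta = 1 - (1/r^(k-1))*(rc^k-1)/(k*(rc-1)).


r^(k-1) = 2.9228
rc^k = 2.0388
eta = 0.6212 = 62.1184%

62.1184%


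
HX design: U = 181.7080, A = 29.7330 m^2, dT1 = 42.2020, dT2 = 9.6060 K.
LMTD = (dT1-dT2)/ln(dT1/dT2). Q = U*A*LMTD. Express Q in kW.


LMTD = 22.0231 K
Q = 181.7080 * 29.7330 * 22.0231 = 118984.9365 W = 118.9849 kW

118.9849 kW


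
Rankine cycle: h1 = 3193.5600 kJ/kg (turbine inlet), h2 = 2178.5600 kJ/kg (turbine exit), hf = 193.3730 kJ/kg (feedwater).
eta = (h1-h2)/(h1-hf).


W = 1015.0000 kJ/kg
Q_in = 3000.1870 kJ/kg
eta = 0.3383 = 33.8312%

eta = 33.8312%


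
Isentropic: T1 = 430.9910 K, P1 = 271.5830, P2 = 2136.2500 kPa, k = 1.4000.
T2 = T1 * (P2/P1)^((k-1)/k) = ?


(k-1)/k = 0.2857
(P2/P1)^exp = 1.8027
T2 = 430.9910 * 1.8027 = 776.9564 K

776.9564 K


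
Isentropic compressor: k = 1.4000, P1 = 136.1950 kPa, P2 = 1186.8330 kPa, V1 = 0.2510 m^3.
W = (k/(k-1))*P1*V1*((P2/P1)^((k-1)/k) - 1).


(k-1)/k = 0.2857
(P2/P1)^exp = 1.8563
W = 3.5000 * 136.1950 * 0.2510 * (1.8563 - 1) = 102.4481 kJ

102.4481 kJ


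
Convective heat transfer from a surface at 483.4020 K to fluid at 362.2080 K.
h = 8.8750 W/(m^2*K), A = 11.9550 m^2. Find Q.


dT = 121.1940 K
Q = 8.8750 * 11.9550 * 121.1940 = 12858.7591 W

12858.7591 W


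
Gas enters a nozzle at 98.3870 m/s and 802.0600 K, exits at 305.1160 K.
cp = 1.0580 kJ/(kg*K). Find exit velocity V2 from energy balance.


dT = 496.9440 K
2*cp*1000*dT = 1051533.5040
V1^2 = 9680.0018
V2 = sqrt(1061213.5058) = 1030.1522 m/s

1030.1522 m/s


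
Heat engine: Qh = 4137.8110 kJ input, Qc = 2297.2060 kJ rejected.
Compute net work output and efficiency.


W = 4137.8110 - 2297.2060 = 1840.6050 kJ
eta = 1840.6050 / 4137.8110 = 0.4448 = 44.4826%

W = 1840.6050 kJ, eta = 44.4826%


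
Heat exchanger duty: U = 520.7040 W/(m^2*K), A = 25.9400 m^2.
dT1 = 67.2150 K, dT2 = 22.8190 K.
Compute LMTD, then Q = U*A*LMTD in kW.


LMTD = 41.0959 K
Q = 520.7040 * 25.9400 * 41.0959 = 555084.6024 W = 555.0846 kW

555.0846 kW


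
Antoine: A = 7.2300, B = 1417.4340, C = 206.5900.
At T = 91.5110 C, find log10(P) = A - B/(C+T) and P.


C+T = 298.1010
B/(C+T) = 4.7549
log10(P) = 7.2300 - 4.7549 = 2.4751
P = 10^2.4751 = 298.6219 mmHg

298.6219 mmHg


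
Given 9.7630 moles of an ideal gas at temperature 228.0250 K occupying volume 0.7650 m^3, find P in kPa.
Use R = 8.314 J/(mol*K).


P = nRT/V = 9.7630 * 8.314 * 228.0250 / 0.7650
= 18508.6939 / 0.7650 = 24194.3712 Pa = 24.1944 kPa

24.1944 kPa


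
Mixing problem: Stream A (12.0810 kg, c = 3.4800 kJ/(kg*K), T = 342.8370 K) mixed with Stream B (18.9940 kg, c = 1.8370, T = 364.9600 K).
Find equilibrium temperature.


num = 27147.6883
den = 76.9339
Tf = 352.8705 K

352.8705 K


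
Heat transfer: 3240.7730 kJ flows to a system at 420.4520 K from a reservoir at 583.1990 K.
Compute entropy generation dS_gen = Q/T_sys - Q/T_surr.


dS_sys = 3240.7730/420.4520 = 7.7078 kJ/K
dS_surr = -3240.7730/583.1990 = -5.5569 kJ/K
dS_gen = 7.7078 - 5.5569 = 2.1509 kJ/K (irreversible)

dS_gen = 2.1509 kJ/K, irreversible


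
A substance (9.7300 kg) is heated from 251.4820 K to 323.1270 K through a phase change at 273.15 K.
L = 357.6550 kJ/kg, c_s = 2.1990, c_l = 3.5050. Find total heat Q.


Q1 (sensible, solid) = 9.7300 * 2.1990 * 21.6680 = 463.6144 kJ
Q2 (latent) = 9.7300 * 357.6550 = 3479.9832 kJ
Q3 (sensible, liquid) = 9.7300 * 3.5050 * 49.9770 = 1704.3981 kJ
Q_total = 5647.9956 kJ

5647.9956 kJ


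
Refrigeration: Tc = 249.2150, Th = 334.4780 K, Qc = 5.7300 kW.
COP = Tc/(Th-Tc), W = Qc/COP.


COP = 249.2150 / 85.2630 = 2.9229
W = 5.7300 / 2.9229 = 1.9604 kW

COP = 2.9229, W = 1.9604 kW


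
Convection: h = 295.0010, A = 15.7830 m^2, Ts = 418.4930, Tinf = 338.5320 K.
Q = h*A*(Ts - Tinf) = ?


dT = 79.9610 K
Q = 295.0010 * 15.7830 * 79.9610 = 372298.4786 W

372298.4786 W


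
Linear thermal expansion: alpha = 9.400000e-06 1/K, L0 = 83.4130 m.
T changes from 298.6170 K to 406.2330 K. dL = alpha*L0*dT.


dT = 107.6160 K
dL = 9.400000e-06 * 83.4130 * 107.6160 = 0.084380 m
L_final = 83.497380 m

dL = 0.084380 m


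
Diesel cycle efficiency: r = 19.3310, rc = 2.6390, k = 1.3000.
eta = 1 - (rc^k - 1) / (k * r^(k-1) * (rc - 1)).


r^(k-1) = 2.4315
rc^k = 3.5308
eta = 0.5115 = 51.1509%

51.1509%


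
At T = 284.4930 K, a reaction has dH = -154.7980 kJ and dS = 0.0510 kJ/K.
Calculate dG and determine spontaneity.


T*dS = 284.4930 * 0.0510 = 14.5091 kJ
dG = -154.7980 - 14.5091 = -169.3071 kJ (spontaneous)

dG = -169.3071 kJ, spontaneous


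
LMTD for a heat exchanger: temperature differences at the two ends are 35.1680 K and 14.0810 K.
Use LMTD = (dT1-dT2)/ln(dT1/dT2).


dT1/dT2 = 2.4975
ln(dT1/dT2) = 0.9153
LMTD = 21.0870 / 0.9153 = 23.0381 K

23.0381 K


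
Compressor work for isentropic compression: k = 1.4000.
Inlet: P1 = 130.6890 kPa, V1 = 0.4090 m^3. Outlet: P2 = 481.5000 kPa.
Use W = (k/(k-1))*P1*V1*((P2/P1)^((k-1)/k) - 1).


(k-1)/k = 0.2857
(P2/P1)^exp = 1.4515
W = 3.5000 * 130.6890 * 0.4090 * (1.4515 - 1) = 84.4668 kJ

84.4668 kJ


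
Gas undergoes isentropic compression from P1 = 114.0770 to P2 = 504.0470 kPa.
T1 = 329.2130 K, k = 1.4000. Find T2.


(k-1)/k = 0.2857
(P2/P1)^exp = 1.5288
T2 = 329.2130 * 1.5288 = 503.3159 K

503.3159 K


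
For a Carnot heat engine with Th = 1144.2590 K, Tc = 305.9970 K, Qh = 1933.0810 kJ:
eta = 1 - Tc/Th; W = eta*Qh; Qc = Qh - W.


eta = 1 - 305.9970/1144.2590 = 0.7326
W = 0.7326 * 1933.0810 = 1416.1377 kJ
Qc = 1933.0810 - 1416.1377 = 516.9433 kJ

eta = 73.2581%, W = 1416.1377 kJ, Qc = 516.9433 kJ


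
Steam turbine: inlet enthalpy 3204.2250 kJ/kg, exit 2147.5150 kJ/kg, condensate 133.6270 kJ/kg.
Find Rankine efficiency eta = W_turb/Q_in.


W = 1056.7100 kJ/kg
Q_in = 3070.5980 kJ/kg
eta = 0.3441 = 34.4138%

eta = 34.4138%


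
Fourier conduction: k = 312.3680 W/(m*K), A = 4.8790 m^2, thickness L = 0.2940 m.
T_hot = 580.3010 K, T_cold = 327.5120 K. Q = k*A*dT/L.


dT = 252.7890 K
Q = 312.3680 * 4.8790 * 252.7890 / 0.2940 = 1310413.0110 W

1310413.0110 W


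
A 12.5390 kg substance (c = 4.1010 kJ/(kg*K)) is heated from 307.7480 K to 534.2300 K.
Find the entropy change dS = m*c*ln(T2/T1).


T2/T1 = 1.7359
ln(T2/T1) = 0.5515
dS = 12.5390 * 4.1010 * 0.5515 = 28.3618 kJ/K

28.3618 kJ/K


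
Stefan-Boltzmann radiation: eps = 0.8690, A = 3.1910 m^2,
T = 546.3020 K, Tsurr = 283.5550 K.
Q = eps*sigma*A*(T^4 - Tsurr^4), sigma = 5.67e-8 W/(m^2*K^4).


T^4 = 8.9070e+10
Tsurr^4 = 6.4647e+09
Q = 0.8690 * 5.67e-8 * 3.1910 * 8.2605e+10 = 12987.8472 W

12987.8472 W


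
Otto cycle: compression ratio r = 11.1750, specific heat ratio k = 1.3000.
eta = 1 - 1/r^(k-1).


r^(k-1) = 2.0629
eta = 1 - 1/2.0629 = 0.5152 = 51.5241%

51.5241%


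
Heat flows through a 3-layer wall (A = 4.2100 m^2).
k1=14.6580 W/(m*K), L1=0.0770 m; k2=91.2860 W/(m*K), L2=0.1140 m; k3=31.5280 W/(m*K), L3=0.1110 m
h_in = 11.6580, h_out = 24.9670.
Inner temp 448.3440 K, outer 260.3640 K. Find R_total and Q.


R_conv_in = 1/(11.6580*4.2100) = 0.0204
R_1 = 0.0770/(14.6580*4.2100) = 0.0012
R_2 = 0.1140/(91.2860*4.2100) = 0.0003
R_3 = 0.1110/(31.5280*4.2100) = 0.0008
R_conv_out = 1/(24.9670*4.2100) = 0.0095
R_total = 0.0323 K/W
Q = 187.9800 / 0.0323 = 5825.3626 W

R_total = 0.0323 K/W, Q = 5825.3626 W


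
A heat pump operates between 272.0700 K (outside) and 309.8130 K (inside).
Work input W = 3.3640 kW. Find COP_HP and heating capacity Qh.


COP = 309.8130 / 37.7430 = 8.2085
Qh = 8.2085 * 3.3640 = 27.6134 kW

COP = 8.2085, Qh = 27.6134 kW


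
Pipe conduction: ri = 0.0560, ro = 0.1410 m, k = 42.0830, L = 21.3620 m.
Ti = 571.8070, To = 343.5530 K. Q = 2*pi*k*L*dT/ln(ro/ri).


dT = 228.2540 K
ln(ro/ri) = 0.9234
Q = 2*pi*42.0830*21.3620*228.2540 / 0.9234 = 1396217.7071 W

1396217.7071 W


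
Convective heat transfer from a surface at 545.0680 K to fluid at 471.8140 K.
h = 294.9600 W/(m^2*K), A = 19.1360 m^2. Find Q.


dT = 73.2540 K
Q = 294.9600 * 19.1360 * 73.2540 = 413471.5489 W

413471.5489 W


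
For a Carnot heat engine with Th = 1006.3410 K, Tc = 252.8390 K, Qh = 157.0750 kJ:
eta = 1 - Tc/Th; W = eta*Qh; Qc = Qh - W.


eta = 1 - 252.8390/1006.3410 = 0.7488
W = 0.7488 * 157.0750 = 117.6106 kJ
Qc = 157.0750 - 117.6106 = 39.4644 kJ

eta = 74.8754%, W = 117.6106 kJ, Qc = 39.4644 kJ


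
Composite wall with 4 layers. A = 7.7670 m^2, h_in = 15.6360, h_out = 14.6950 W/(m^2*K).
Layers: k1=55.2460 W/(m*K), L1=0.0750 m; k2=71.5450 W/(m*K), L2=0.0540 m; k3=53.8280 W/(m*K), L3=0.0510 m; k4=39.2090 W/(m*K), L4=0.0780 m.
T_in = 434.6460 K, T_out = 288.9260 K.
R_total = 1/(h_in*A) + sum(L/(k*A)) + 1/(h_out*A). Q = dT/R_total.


R_conv_in = 1/(15.6360*7.7670) = 0.0082
R_1 = 0.0750/(55.2460*7.7670) = 0.0002
R_2 = 0.0540/(71.5450*7.7670) = 9.7176e-05
R_3 = 0.0510/(53.8280*7.7670) = 0.0001
R_4 = 0.0780/(39.2090*7.7670) = 0.0003
R_conv_out = 1/(14.6950*7.7670) = 0.0088
R_total = 0.0176 K/W
Q = 145.7200 / 0.0176 = 8258.0835 W

R_total = 0.0176 K/W, Q = 8258.0835 W


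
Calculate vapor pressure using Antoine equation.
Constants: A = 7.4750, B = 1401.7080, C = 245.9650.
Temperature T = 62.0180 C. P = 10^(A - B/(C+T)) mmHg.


C+T = 307.9830
B/(C+T) = 4.5513
log10(P) = 7.4750 - 4.5513 = 2.9237
P = 10^2.9237 = 838.9746 mmHg

838.9746 mmHg


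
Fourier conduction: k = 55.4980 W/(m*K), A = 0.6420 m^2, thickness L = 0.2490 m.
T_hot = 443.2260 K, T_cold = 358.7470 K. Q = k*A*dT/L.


dT = 84.4790 K
Q = 55.4980 * 0.6420 * 84.4790 / 0.2490 = 12088.2039 W

12088.2039 W


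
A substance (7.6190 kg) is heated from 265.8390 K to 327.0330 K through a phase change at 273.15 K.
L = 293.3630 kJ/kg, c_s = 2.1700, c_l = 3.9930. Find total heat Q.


Q1 (sensible, solid) = 7.6190 * 2.1700 * 7.3110 = 120.8744 kJ
Q2 (latent) = 7.6190 * 293.3630 = 2235.1327 kJ
Q3 (sensible, liquid) = 7.6190 * 3.9930 * 53.8830 = 1639.2646 kJ
Q_total = 3995.2717 kJ

3995.2717 kJ


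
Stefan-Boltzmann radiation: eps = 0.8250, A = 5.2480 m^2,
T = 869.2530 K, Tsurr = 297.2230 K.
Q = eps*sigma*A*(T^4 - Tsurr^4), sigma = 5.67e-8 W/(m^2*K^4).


T^4 = 5.7093e+11
Tsurr^4 = 7.8042e+09
Q = 0.8250 * 5.67e-8 * 5.2480 * 5.6313e+11 = 138241.4235 W

138241.4235 W


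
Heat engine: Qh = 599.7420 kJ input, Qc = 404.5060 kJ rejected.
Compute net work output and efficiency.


W = 599.7420 - 404.5060 = 195.2360 kJ
eta = 195.2360 / 599.7420 = 0.3255 = 32.5533%

W = 195.2360 kJ, eta = 32.5533%


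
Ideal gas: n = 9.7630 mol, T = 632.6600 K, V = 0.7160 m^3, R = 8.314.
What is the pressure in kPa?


P = nRT/V = 9.7630 * 8.314 * 632.6600 / 0.7160
= 51352.7477 / 0.7160 = 71721.7147 Pa = 71.7217 kPa

71.7217 kPa


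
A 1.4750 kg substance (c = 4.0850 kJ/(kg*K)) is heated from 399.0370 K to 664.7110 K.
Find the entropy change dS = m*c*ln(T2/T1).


T2/T1 = 1.6658
ln(T2/T1) = 0.5103
dS = 1.4750 * 4.0850 * 0.5103 = 3.0747 kJ/K

3.0747 kJ/K


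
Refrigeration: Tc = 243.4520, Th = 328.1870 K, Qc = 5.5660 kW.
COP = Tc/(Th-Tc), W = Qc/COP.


COP = 243.4520 / 84.7350 = 2.8731
W = 5.5660 / 2.8731 = 1.9373 kW

COP = 2.8731, W = 1.9373 kW


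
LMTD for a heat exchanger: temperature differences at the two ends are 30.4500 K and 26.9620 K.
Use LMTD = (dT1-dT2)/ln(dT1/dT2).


dT1/dT2 = 1.1294
ln(dT1/dT2) = 0.1217
LMTD = 3.4880 / 0.1217 = 28.6706 K

28.6706 K


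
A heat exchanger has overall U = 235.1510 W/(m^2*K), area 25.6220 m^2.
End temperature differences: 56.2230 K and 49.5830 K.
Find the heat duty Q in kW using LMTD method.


LMTD = 52.8335 K
Q = 235.1510 * 25.6220 * 52.8335 = 318323.7525 W = 318.3238 kW

318.3238 kW


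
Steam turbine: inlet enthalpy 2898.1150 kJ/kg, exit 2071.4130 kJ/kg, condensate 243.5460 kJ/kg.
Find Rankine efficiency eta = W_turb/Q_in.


W = 826.7020 kJ/kg
Q_in = 2654.5690 kJ/kg
eta = 0.3114 = 31.1426%

eta = 31.1426%


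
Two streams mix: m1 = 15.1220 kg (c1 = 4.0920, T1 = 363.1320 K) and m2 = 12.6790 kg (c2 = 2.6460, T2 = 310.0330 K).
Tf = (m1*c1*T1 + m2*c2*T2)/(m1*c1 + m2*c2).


num = 32871.5100
den = 95.4279
Tf = 344.4645 K

344.4645 K


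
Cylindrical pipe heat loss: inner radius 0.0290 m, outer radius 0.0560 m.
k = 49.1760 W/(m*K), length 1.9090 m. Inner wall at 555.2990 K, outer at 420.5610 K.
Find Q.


dT = 134.7380 K
ln(ro/ri) = 0.6581
Q = 2*pi*49.1760*1.9090*134.7380 / 0.6581 = 120772.0205 W

120772.0205 W


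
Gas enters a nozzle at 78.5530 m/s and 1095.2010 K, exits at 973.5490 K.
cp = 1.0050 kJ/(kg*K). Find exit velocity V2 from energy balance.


dT = 121.6520 K
2*cp*1000*dT = 244520.5200
V1^2 = 6170.5738
V2 = sqrt(250691.0938) = 500.6906 m/s

500.6906 m/s


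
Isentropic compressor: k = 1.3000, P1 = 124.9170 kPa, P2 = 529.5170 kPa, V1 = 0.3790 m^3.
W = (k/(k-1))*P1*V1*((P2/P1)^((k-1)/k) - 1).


(k-1)/k = 0.2308
(P2/P1)^exp = 1.3956
W = 4.3333 * 124.9170 * 0.3790 * (1.3956 - 1) = 81.1535 kJ

81.1535 kJ


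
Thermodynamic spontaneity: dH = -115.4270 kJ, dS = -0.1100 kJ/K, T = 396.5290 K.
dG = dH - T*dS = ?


T*dS = 396.5290 * -0.1100 = -43.6182 kJ
dG = -115.4270 + 43.6182 = -71.8088 kJ (spontaneous)

dG = -71.8088 kJ, spontaneous


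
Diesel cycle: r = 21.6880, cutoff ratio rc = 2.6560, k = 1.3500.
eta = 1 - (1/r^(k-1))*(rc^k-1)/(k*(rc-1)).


r^(k-1) = 2.9355
rc^k = 3.7386
eta = 0.5827 = 58.2693%

58.2693%


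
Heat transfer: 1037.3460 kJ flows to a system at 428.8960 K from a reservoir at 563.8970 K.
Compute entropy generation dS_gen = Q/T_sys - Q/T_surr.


dS_sys = 1037.3460/428.8960 = 2.4186 kJ/K
dS_surr = -1037.3460/563.8970 = -1.8396 kJ/K
dS_gen = 2.4186 - 1.8396 = 0.5790 kJ/K (irreversible)

dS_gen = 0.5790 kJ/K, irreversible


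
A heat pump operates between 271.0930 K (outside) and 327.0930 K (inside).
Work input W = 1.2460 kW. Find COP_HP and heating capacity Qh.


COP = 327.0930 / 56.0000 = 5.8409
Qh = 5.8409 * 1.2460 = 7.2778 kW

COP = 5.8409, Qh = 7.2778 kW


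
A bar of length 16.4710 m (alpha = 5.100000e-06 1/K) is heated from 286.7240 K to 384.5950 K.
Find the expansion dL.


dT = 97.8710 K
dL = 5.100000e-06 * 16.4710 * 97.8710 = 0.008221 m
L_final = 16.479221 m

dL = 0.008221 m


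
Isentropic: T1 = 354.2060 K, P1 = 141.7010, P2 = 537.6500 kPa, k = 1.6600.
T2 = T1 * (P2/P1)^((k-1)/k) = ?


(k-1)/k = 0.3976
(P2/P1)^exp = 1.6992
T2 = 354.2060 * 1.6992 = 601.8817 K

601.8817 K


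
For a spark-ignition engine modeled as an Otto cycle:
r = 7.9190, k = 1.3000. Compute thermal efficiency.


r^(k-1) = 1.8604
eta = 1 - 1/1.8604 = 0.4625 = 46.2475%

46.2475%


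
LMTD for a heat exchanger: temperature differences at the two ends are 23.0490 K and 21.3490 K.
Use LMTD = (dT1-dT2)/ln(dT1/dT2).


dT1/dT2 = 1.0796
ln(dT1/dT2) = 0.0766
LMTD = 1.7000 / 0.0766 = 22.1881 K

22.1881 K


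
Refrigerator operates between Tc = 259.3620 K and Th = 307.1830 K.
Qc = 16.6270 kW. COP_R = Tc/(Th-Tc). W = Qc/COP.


COP = 259.3620 / 47.8210 = 5.4236
W = 16.6270 / 5.4236 = 3.0657 kW

COP = 5.4236, W = 3.0657 kW


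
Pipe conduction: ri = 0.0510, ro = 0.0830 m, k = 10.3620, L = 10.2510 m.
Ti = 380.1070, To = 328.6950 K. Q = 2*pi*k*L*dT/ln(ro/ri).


dT = 51.4120 K
ln(ro/ri) = 0.4870
Q = 2*pi*10.3620*10.2510*51.4120 / 0.4870 = 70455.0088 W

70455.0088 W


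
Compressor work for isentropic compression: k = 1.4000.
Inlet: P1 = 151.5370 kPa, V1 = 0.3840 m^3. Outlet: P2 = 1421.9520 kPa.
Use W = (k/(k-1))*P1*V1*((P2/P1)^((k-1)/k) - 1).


(k-1)/k = 0.2857
(P2/P1)^exp = 1.8959
W = 3.5000 * 151.5370 * 0.3840 * (1.8959 - 1) = 182.4672 kJ

182.4672 kJ


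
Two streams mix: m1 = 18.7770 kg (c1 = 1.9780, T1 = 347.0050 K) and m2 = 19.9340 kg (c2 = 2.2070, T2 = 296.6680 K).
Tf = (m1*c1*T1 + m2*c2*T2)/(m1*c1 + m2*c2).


num = 25939.7924
den = 81.1352
Tf = 319.7105 K

319.7105 K


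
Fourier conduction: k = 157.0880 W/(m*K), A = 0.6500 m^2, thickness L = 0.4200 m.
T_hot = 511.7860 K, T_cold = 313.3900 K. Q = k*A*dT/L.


dT = 198.3960 K
Q = 157.0880 * 0.6500 * 198.3960 / 0.4200 = 48232.5239 W

48232.5239 W


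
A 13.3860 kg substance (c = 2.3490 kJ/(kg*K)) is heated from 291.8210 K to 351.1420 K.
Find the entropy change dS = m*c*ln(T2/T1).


T2/T1 = 1.2033
ln(T2/T1) = 0.1851
dS = 13.3860 * 2.3490 * 0.1851 = 5.8187 kJ/K

5.8187 kJ/K


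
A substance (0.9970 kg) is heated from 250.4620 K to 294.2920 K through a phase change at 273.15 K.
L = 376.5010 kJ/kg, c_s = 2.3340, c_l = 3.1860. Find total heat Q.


Q1 (sensible, solid) = 0.9970 * 2.3340 * 22.6880 = 52.7949 kJ
Q2 (latent) = 0.9970 * 376.5010 = 375.3715 kJ
Q3 (sensible, liquid) = 0.9970 * 3.1860 * 21.1420 = 67.1563 kJ
Q_total = 495.3228 kJ

495.3228 kJ


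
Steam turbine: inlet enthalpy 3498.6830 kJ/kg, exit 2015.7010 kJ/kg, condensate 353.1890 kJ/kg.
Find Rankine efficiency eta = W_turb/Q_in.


W = 1482.9820 kJ/kg
Q_in = 3145.4940 kJ/kg
eta = 0.4715 = 47.1462%

eta = 47.1462%


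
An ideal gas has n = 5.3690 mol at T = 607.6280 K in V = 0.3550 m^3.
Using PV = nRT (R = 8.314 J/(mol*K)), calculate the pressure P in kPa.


P = nRT/V = 5.3690 * 8.314 * 607.6280 / 0.3550
= 27123.2172 / 0.3550 = 76403.4289 Pa = 76.4034 kPa

76.4034 kPa


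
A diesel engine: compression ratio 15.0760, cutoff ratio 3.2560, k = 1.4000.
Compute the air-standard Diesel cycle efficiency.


r^(k-1) = 2.9602
rc^k = 5.2211
eta = 0.5485 = 54.8519%

54.8519%


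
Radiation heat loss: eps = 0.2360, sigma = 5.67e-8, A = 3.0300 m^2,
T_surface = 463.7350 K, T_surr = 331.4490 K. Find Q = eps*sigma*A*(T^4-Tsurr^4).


T^4 = 4.6247e+10
Tsurr^4 = 1.2069e+10
Q = 0.2360 * 5.67e-8 * 3.0300 * 3.4178e+10 = 1385.7357 W

1385.7357 W


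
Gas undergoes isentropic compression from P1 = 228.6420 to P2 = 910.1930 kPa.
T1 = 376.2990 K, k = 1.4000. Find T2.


(k-1)/k = 0.2857
(P2/P1)^exp = 1.4840
T2 = 376.2990 * 1.4840 = 558.4126 K

558.4126 K


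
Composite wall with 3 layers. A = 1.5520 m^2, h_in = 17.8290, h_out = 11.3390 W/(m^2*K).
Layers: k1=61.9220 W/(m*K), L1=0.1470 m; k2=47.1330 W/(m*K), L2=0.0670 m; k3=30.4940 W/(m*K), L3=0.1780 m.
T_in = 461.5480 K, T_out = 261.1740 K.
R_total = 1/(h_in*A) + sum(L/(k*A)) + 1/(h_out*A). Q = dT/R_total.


R_conv_in = 1/(17.8290*1.5520) = 0.0361
R_1 = 0.1470/(61.9220*1.5520) = 0.0015
R_2 = 0.0670/(47.1330*1.5520) = 0.0009
R_3 = 0.1780/(30.4940*1.5520) = 0.0038
R_conv_out = 1/(11.3390*1.5520) = 0.0568
R_total = 0.0992 K/W
Q = 200.3740 / 0.0992 = 2020.5046 W

R_total = 0.0992 K/W, Q = 2020.5046 W


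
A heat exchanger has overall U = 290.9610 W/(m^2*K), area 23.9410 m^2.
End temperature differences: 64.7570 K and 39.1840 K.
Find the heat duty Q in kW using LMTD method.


LMTD = 50.9044 K
Q = 290.9610 * 23.9410 * 50.9044 = 354594.6625 W = 354.5947 kW

354.5947 kW


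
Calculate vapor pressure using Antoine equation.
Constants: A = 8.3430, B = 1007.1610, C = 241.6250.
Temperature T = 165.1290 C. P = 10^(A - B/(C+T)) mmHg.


C+T = 406.7540
B/(C+T) = 2.4761
log10(P) = 8.3430 - 2.4761 = 5.8669
P = 10^5.8669 = 736048.3465 mmHg

736048.3465 mmHg


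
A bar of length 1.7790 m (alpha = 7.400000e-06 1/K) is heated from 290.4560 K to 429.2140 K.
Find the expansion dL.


dT = 138.7580 K
dL = 7.400000e-06 * 1.7790 * 138.7580 = 0.001827 m
L_final = 1.780827 m

dL = 0.001827 m


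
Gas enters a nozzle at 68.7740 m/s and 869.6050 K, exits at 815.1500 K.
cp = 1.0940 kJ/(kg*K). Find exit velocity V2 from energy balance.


dT = 54.4550 K
2*cp*1000*dT = 119147.5400
V1^2 = 4729.8631
V2 = sqrt(123877.4031) = 351.9622 m/s

351.9622 m/s


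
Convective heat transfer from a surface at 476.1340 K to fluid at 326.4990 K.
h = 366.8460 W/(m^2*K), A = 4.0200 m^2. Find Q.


dT = 149.6350 K
Q = 366.8460 * 4.0200 * 149.6350 = 220669.8649 W

220669.8649 W


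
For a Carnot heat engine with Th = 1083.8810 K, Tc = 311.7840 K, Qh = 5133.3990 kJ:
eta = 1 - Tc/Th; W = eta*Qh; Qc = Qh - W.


eta = 1 - 311.7840/1083.8810 = 0.7123
W = 0.7123 * 5133.3990 = 3656.7501 kJ
Qc = 5133.3990 - 3656.7501 = 1476.6489 kJ

eta = 71.2345%, W = 3656.7501 kJ, Qc = 1476.6489 kJ


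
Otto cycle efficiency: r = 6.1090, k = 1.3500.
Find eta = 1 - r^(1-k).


r^(k-1) = 1.8840
eta = 1 - 1/1.8840 = 0.4692 = 46.9225%

46.9225%


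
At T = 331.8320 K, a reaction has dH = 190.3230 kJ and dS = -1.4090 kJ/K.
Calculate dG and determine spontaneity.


T*dS = 331.8320 * -1.4090 = -467.5513 kJ
dG = 190.3230 + 467.5513 = 657.8743 kJ (non-spontaneous)

dG = 657.8743 kJ, non-spontaneous


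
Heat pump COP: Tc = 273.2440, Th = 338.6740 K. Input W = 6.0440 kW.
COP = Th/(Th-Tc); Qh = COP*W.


COP = 338.6740 / 65.4300 = 5.1761
Qh = 5.1761 * 6.0440 = 31.2845 kW

COP = 5.1761, Qh = 31.2845 kW


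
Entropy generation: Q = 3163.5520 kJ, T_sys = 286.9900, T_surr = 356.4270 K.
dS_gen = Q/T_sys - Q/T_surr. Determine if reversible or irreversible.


dS_sys = 3163.5520/286.9900 = 11.0232 kJ/K
dS_surr = -3163.5520/356.4270 = -8.8757 kJ/K
dS_gen = 11.0232 - 8.8757 = 2.1475 kJ/K (irreversible)

dS_gen = 2.1475 kJ/K, irreversible


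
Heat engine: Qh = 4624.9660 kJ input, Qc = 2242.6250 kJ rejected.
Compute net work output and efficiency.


W = 4624.9660 - 2242.6250 = 2382.3410 kJ
eta = 2382.3410 / 4624.9660 = 0.5151 = 51.5105%

W = 2382.3410 kJ, eta = 51.5105%


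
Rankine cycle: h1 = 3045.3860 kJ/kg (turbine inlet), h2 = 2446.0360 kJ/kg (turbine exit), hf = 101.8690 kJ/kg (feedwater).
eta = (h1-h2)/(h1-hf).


W = 599.3500 kJ/kg
Q_in = 2943.5170 kJ/kg
eta = 0.2036 = 20.3617%

eta = 20.3617%


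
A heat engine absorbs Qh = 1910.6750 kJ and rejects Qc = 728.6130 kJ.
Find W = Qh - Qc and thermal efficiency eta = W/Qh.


W = 1910.6750 - 728.6130 = 1182.0620 kJ
eta = 1182.0620 / 1910.6750 = 0.6187 = 61.8662%

W = 1182.0620 kJ, eta = 61.8662%


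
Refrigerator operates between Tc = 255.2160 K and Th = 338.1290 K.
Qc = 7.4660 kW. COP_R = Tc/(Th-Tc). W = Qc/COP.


COP = 255.2160 / 82.9130 = 3.0781
W = 7.4660 / 3.0781 = 2.4255 kW

COP = 3.0781, W = 2.4255 kW


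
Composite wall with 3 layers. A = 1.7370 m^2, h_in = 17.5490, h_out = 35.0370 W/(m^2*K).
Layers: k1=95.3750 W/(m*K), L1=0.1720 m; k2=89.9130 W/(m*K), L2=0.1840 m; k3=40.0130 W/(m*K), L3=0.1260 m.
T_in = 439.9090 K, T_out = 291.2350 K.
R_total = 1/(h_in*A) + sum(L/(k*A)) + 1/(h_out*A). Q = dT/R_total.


R_conv_in = 1/(17.5490*1.7370) = 0.0328
R_1 = 0.1720/(95.3750*1.7370) = 0.0010
R_2 = 0.1840/(89.9130*1.7370) = 0.0012
R_3 = 0.1260/(40.0130*1.7370) = 0.0018
R_conv_out = 1/(35.0370*1.7370) = 0.0164
R_total = 0.0533 K/W
Q = 148.6740 / 0.0533 = 2791.1515 W

R_total = 0.0533 K/W, Q = 2791.1515 W


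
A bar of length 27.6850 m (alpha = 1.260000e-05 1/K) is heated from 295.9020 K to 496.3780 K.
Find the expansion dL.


dT = 200.4760 K
dL = 1.260000e-05 * 27.6850 * 200.4760 = 0.069932 m
L_final = 27.754932 m

dL = 0.069932 m


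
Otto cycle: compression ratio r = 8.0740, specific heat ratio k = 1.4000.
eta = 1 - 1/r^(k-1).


r^(k-1) = 2.3059
eta = 1 - 1/2.3059 = 0.5663 = 56.6325%

56.6325%


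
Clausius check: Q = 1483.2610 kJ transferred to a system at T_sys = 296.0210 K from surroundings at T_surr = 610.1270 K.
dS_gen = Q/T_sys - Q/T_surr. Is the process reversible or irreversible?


dS_sys = 1483.2610/296.0210 = 5.0107 kJ/K
dS_surr = -1483.2610/610.1270 = -2.4311 kJ/K
dS_gen = 5.0107 - 2.4311 = 2.5796 kJ/K (irreversible)

dS_gen = 2.5796 kJ/K, irreversible


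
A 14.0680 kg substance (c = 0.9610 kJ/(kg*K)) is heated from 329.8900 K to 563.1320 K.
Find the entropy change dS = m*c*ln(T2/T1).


T2/T1 = 1.7070
ln(T2/T1) = 0.5348
dS = 14.0680 * 0.9610 * 0.5348 = 7.2295 kJ/K

7.2295 kJ/K


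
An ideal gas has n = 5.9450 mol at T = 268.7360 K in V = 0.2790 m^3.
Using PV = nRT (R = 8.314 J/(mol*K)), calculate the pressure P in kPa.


P = nRT/V = 5.9450 * 8.314 * 268.7360 / 0.2790
= 13282.7417 / 0.2790 = 47608.3932 Pa = 47.6084 kPa

47.6084 kPa


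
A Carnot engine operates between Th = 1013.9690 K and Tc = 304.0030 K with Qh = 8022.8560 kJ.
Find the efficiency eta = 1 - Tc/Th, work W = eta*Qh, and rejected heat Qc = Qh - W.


eta = 1 - 304.0030/1013.9690 = 0.7002
W = 0.7002 * 8022.8560 = 5617.4843 kJ
Qc = 8022.8560 - 5617.4843 = 2405.3717 kJ

eta = 70.0185%, W = 5617.4843 kJ, Qc = 2405.3717 kJ


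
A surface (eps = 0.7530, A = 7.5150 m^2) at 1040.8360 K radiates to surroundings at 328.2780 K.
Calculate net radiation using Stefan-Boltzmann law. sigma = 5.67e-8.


T^4 = 1.1736e+12
Tsurr^4 = 1.1614e+10
Q = 0.7530 * 5.67e-8 * 7.5150 * 1.1620e+12 = 372835.5132 W

372835.5132 W


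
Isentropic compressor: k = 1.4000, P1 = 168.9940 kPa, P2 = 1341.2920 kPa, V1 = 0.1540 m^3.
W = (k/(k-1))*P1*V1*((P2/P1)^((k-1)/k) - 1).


(k-1)/k = 0.2857
(P2/P1)^exp = 1.8074
W = 3.5000 * 168.9940 * 0.1540 * (1.8074 - 1) = 73.5402 kJ

73.5402 kJ


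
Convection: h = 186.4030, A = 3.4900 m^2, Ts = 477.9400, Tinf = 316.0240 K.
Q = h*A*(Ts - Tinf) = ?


dT = 161.9160 K
Q = 186.4030 * 3.4900 * 161.9160 = 105333.8822 W

105333.8822 W


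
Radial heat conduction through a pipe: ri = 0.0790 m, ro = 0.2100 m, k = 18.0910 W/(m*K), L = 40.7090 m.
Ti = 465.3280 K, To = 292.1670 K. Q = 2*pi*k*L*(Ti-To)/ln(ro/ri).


dT = 173.1610 K
ln(ro/ri) = 0.9777
Q = 2*pi*18.0910*40.7090*173.1610 / 0.9777 = 819587.3706 W

819587.3706 W


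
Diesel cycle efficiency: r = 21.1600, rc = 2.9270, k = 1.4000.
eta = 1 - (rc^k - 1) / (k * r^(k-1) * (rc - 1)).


r^(k-1) = 3.3901
rc^k = 4.4977
eta = 0.6176 = 61.7556%

61.7556%


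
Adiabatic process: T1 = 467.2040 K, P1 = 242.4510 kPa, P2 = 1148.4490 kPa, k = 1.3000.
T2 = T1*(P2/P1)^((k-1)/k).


(k-1)/k = 0.2308
(P2/P1)^exp = 1.4318
T2 = 467.2040 * 1.4318 = 668.9418 K

668.9418 K


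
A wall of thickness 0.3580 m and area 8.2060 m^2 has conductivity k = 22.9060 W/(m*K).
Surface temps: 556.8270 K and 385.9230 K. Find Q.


dT = 170.9040 K
Q = 22.9060 * 8.2060 * 170.9040 / 0.3580 = 89732.5418 W

89732.5418 W


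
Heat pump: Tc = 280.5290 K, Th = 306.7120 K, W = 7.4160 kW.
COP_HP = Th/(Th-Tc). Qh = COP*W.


COP = 306.7120 / 26.1830 = 11.7142
Qh = 11.7142 * 7.4160 = 86.8723 kW

COP = 11.7142, Qh = 86.8723 kW


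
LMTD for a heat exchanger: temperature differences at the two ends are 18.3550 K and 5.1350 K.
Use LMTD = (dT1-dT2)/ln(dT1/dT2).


dT1/dT2 = 3.5745
ln(dT1/dT2) = 1.2738
LMTD = 13.2200 / 1.2738 = 10.3782 K

10.3782 K


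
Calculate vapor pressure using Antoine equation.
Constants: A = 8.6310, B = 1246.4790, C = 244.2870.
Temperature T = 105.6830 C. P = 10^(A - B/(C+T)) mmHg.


C+T = 349.9700
B/(C+T) = 3.5617
log10(P) = 8.6310 - 3.5617 = 5.0693
P = 10^5.0693 = 117307.5980 mmHg

117307.5980 mmHg


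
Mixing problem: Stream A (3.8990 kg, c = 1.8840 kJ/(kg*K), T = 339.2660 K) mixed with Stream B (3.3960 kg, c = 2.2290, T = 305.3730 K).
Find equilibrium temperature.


num = 4803.7288
den = 14.9154
Tf = 322.0650 K

322.0650 K


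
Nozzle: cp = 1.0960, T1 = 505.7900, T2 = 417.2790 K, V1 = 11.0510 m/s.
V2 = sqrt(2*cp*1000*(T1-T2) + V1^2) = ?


dT = 88.5110 K
2*cp*1000*dT = 194016.1120
V1^2 = 122.1246
V2 = sqrt(194138.2366) = 440.6112 m/s

440.6112 m/s


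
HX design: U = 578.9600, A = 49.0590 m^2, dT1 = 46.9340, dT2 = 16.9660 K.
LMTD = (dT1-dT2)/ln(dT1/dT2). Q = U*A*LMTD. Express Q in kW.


LMTD = 29.4517 K
Q = 578.9600 * 49.0590 * 29.4517 = 836521.9749 W = 836.5220 kW

836.5220 kW


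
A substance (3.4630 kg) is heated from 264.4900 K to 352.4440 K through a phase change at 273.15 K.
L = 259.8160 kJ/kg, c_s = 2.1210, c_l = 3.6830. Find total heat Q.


Q1 (sensible, solid) = 3.4630 * 2.1210 * 8.6600 = 63.6079 kJ
Q2 (latent) = 3.4630 * 259.8160 = 899.7428 kJ
Q3 (sensible, liquid) = 3.4630 * 3.6830 * 79.2940 = 1011.3338 kJ
Q_total = 1974.6845 kJ

1974.6845 kJ


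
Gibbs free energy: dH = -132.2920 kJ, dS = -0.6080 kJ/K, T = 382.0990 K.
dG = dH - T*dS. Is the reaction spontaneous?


T*dS = 382.0990 * -0.6080 = -232.3162 kJ
dG = -132.2920 + 232.3162 = 100.0242 kJ (non-spontaneous)

dG = 100.0242 kJ, non-spontaneous


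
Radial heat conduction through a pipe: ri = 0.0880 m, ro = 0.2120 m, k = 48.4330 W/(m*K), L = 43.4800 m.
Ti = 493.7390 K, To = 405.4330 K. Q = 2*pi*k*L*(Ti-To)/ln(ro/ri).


dT = 88.3060 K
ln(ro/ri) = 0.8792
Q = 2*pi*48.4330*43.4800*88.3060 / 0.8792 = 1328889.5216 W

1328889.5216 W


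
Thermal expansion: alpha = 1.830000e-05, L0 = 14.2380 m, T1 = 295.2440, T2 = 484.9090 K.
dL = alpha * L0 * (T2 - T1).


dT = 189.6650 K
dL = 1.830000e-05 * 14.2380 * 189.6650 = 0.049418 m
L_final = 14.287418 m

dL = 0.049418 m


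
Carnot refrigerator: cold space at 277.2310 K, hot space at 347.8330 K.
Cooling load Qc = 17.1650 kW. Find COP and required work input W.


COP = 277.2310 / 70.6020 = 3.9267
W = 17.1650 / 3.9267 = 4.3714 kW

COP = 3.9267, W = 4.3714 kW


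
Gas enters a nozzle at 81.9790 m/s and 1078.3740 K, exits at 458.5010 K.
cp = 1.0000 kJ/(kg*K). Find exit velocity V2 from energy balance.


dT = 619.8730 K
2*cp*1000*dT = 1239746.0000
V1^2 = 6720.5564
V2 = sqrt(1246466.5564) = 1116.4527 m/s

1116.4527 m/s
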